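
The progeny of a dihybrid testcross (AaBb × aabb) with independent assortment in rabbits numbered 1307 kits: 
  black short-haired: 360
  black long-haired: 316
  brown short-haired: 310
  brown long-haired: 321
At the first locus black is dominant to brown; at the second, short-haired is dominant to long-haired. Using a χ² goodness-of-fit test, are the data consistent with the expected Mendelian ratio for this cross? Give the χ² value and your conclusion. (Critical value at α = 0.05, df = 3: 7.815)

4.697; consistent

A dihybrid testcross with independent assortment gives a 1:1:1:1 ratio.
Total ratio parts = 4. Expected numbers out of 1307:
  black short-haired: 1307 × 1/4 = 326.75
  black long-haired: 1307 × 1/4 = 326.75
  brown short-haired: 1307 × 1/4 = 326.75
  brown long-haired: 1307 × 1/4 = 326.75
χ² = Σ (O − E)² / E
  black short-haired: (360 − 326.75)² / 326.75 = 3.3835
  black long-haired: (316 − 326.75)² / 326.75 = 0.3537
  brown short-haired: (310 − 326.75)² / 326.75 = 0.8586
  brown long-haired: (321 − 326.75)² / 326.75 = 0.1012
χ² = 3.3835 + 0.3537 + 0.8586 + 0.1012 = 4.697
Degrees of freedom = 4 − 1 = 3; critical value at α = 0.05 is 7.815.
Since 4.697 < 7.815, we fail to reject the null hypothesis — the data are consistent with the 1:1:1:1 ratio.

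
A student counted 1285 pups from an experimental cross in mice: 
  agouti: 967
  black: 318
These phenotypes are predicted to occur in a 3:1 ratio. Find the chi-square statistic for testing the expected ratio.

The 3:1 ratio has 4 parts, so with N = 1285 the expected counts are:
  agouti: 1285 × 3/4 = 963.75
  black: 1285 × 1/4 = 321.25
χ² = Σ (O − E)² / E
  agouti: (967 − 963.75)² / 963.75 = 0.0110
  black: (318 − 321.25)² / 321.25 = 0.0329
χ² = 0.0110 + 0.0329 = 0.0439 ≈ 0.044

0.044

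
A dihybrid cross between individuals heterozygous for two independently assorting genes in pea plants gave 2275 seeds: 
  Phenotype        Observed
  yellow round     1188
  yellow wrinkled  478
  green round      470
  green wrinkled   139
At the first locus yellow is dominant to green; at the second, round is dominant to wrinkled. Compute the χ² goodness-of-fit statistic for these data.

A dihybrid F₂ with independent assortment and complete dominance at both loci gives a 9:3:3:1 phenotypic ratio.
Total ratio parts = 16. Expected numbers out of 2275:
  yellow round: 2275 × 9/16 = 1279.6875
  yellow wrinkled: 2275 × 3/16 = 426.5625
  green round: 2275 × 3/16 = 426.5625
  green wrinkled: 2275 × 1/16 = 142.1875
χ² = Σ (O − E)² / E
  yellow round: (1188 − 1279.6875)² / 1279.6875 = 6.5693
  yellow wrinkled: (478 − 426.5625)² / 426.5625 = 6.2026
  green round: (470 − 426.5625)² / 426.5625 = 4.4233
  green wrinkled: (139 − 142.1875)² / 142.1875 = 0.0715
χ² = 6.5693 + 6.2026 + 4.4233 + 0.0715 = 17.2667 ≈ 17.267

17.267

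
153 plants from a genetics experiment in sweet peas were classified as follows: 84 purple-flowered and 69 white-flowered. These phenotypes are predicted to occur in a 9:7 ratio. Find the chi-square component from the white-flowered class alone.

0.064

The 9:7 ratio has 16 parts, so with N = 153 the expected counts are:
  purple-flowered: 153 × 9/16 = 86.0625
  white-flowered: 153 × 7/16 = 66.9375
Contribution of white-flowered: (69 − 66.9375)² / 66.9375 = 0.0636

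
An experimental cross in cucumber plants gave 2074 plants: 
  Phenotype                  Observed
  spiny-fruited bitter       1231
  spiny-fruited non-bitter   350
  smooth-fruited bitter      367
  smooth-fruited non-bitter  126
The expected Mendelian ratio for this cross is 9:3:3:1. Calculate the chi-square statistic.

8.770

The 9:3:3:1 ratio has 16 parts, so with N = 2074 the expected counts are:
  spiny-fruited bitter: 2074 × 9/16 = 1166.625
  spiny-fruited non-bitter: 2074 × 3/16 = 388.875
  smooth-fruited bitter: 2074 × 3/16 = 388.875
  smooth-fruited non-bitter: 2074 × 1/16 = 129.625
χ² = Σ (O − E)² / E
  spiny-fruited bitter: (1231 − 1166.625)² / 1166.625 = 3.5522
  spiny-fruited non-bitter: (350 − 388.875)² / 388.875 = 3.8863
  smooth-fruited bitter: (367 − 388.875)² / 388.875 = 1.2305
  smooth-fruited non-bitter: (126 − 129.625)² / 129.625 = 0.1014
χ² = 3.5522 + 3.8863 + 1.2305 + 0.1014 = 8.7704 ≈ 8.770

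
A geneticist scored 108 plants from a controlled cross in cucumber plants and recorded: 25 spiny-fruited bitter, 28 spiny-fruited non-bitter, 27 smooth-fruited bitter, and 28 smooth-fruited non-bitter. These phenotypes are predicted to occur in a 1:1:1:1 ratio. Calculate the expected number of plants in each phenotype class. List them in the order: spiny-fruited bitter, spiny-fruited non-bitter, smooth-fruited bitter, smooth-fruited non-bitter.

27, 27, 27, 27

Total ratio parts = 4. Expected numbers out of 108:
  spiny-fruited bitter: 108 × 1/4 = 27
  spiny-fruited non-bitter: 108 × 1/4 = 27
  smooth-fruited bitter: 108 × 1/4 = 27
  smooth-fruited non-bitter: 108 × 1/4 = 27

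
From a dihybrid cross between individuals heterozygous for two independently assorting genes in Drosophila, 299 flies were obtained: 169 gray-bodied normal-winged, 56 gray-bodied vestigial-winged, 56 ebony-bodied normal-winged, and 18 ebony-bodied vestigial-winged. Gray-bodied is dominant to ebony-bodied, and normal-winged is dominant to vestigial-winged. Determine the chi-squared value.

A dihybrid F₂ with independent assortment and complete dominance at both loci gives a 9:3:3:1 phenotypic ratio.
Total ratio parts = 16. Expected numbers out of 299:
  gray-bodied normal-winged: 299 × 9/16 = 168.1875
  gray-bodied vestigial-winged: 299 × 3/16 = 56.0625
  ebony-bodied normal-winged: 299 × 3/16 = 56.0625
  ebony-bodied vestigial-winged: 299 × 1/16 = 18.6875
χ² = Σ (O − E)² / E
  gray-bodied normal-winged: (169 − 168.1875)² / 168.1875 = 0.0039
  gray-bodied vestigial-winged: (56 − 56.0625)² / 56.0625 = 0.0001
  ebony-bodied normal-winged: (56 − 56.0625)² / 56.0625 = 0.0001
  ebony-bodied vestigial-winged: (18 − 18.6875)² / 18.6875 = 0.0253
χ² = 0.0039 + 0.0001 + 0.0001 + 0.0253 = 0.0294 ≈ 0.029

0.029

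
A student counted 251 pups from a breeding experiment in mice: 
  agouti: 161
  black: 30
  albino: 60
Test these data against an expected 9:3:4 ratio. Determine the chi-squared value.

Under the 9:3:4 hypothesis (Σ ratio = 16, N = 251):
  agouti: 251 × 9/16 = 141.1875
  black: 251 × 3/16 = 47.0625
  albino: 251 × 4/16 = 62.75
χ² = Σ (O − E)² / E
  agouti: (161 − 141.1875)² / 141.1875 = 2.7802
  black: (30 − 47.0625)² / 47.0625 = 6.1860
  albino: (60 − 62.75)² / 62.75 = 0.1205
χ² = 2.7802 + 6.1860 + 0.1205 = 9.0867 ≈ 9.087

9.087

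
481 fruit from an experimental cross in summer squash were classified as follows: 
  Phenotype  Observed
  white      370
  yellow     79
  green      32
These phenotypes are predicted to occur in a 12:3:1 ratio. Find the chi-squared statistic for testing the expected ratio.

1.750

The 12:3:1 ratio has 16 parts, so with N = 481 the expected counts are:
  white: 481 × 12/16 = 360.75
  yellow: 481 × 3/16 = 90.1875
  green: 481 × 1/16 = 30.0625
χ² = Σ (O − E)² / E
  white: (370 − 360.75)² / 360.75 = 0.2372
  yellow: (79 − 90.1875)² / 90.1875 = 1.3878
  green: (32 − 30.0625)² / 30.0625 = 0.1249
χ² = 0.2372 + 1.3878 + 0.1249 = 1.7499 ≈ 1.750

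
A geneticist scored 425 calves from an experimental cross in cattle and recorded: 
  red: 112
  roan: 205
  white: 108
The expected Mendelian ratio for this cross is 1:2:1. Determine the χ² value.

Under the 1:2:1 hypothesis (Σ ratio = 4, N = 425):
  red: 425 × 1/4 = 106.25
  roan: 425 × 2/4 = 212.5
  white: 425 × 1/4 = 106.25
χ² = Σ (O − E)² / E
  red: (112 − 106.25)² / 106.25 = 0.3112
  roan: (205 − 212.5)² / 212.5 = 0.2647
  white: (108 − 106.25)² / 106.25 = 0.0288
χ² = 0.3112 + 0.2647 + 0.0288 = 0.6047 ≈ 0.605

0.605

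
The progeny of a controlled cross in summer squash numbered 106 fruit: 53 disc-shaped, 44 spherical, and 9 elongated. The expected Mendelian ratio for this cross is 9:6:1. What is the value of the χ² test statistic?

2.042

Under the 9:6:1 hypothesis (Σ ratio = 16, N = 106):
  disc-shaped: 106 × 9/16 = 59.625
  spherical: 106 × 6/16 = 39.75
  elongated: 106 × 1/16 = 6.625
χ² = Σ (O − E)² / E
  disc-shaped: (53 − 59.625)² / 59.625 = 0.7361
  spherical: (44 − 39.75)² / 39.75 = 0.4544
  elongated: (9 − 6.625)² / 6.625 = 0.8514
χ² = 0.7361 + 0.4544 + 0.8514 = 2.0419 ≈ 2.042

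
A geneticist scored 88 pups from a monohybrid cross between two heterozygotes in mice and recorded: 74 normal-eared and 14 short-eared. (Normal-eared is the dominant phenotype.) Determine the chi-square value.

3.879

For a monohybrid cross between heterozygotes with complete dominance, the expected phenotypic ratio is 3:1.
The 3:1 ratio has 4 parts, so with N = 88 the expected counts are:
  normal-eared: 88 × 3/4 = 66
  short-eared: 88 × 1/4 = 22
χ² = Σ (O − E)² / E
  normal-eared: (74 − 66)² / 66 = 0.9697
  short-eared: (14 − 22)² / 22 = 2.9091
χ² = 0.9697 + 2.9091 = 3.8788 ≈ 3.879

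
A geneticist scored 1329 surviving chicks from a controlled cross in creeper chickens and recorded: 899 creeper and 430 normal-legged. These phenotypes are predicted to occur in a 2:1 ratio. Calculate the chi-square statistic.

0.572

Under the 2:1 hypothesis (Σ ratio = 3, N = 1329):
  creeper: 1329 × 2/3 = 886
  normal-legged: 1329 × 1/3 = 443
χ² = Σ (O − E)² / E
  creeper: (899 − 886)² / 886 = 0.1907
  normal-legged: (430 − 443)² / 443 = 0.3815
χ² = 0.1907 + 0.3815 = 0.5722 ≈ 0.572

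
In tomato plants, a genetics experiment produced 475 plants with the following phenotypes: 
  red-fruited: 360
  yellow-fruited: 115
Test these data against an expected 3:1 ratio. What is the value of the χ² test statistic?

0.158

The 3:1 ratio has 4 parts, so with N = 475 the expected counts are:
  red-fruited: 475 × 3/4 = 356.25
  yellow-fruited: 475 × 1/4 = 118.75
χ² = Σ (O − E)² / E
  red-fruited: (360 − 356.25)² / 356.25 = 0.0395
  yellow-fruited: (115 − 118.75)² / 118.75 = 0.1184
χ² = 0.0395 + 0.1184 = 0.1579 ≈ 0.158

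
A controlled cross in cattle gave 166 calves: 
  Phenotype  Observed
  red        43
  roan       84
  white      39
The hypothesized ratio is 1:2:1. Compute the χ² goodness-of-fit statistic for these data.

Expected counts for N = 166 under a 1:2:1 ratio (total parts = 4):
  red: 166 × 1/4 = 41.5
  roan: 166 × 2/4 = 83
  white: 166 × 1/4 = 41.5
χ² = Σ (O − E)² / E
  red: (43 − 41.5)² / 41.5 = 0.0542
  roan: (84 − 83)² / 83 = 0.0120
  white: (39 − 41.5)² / 41.5 = 0.1506
χ² = 0.0542 + 0.0120 + 0.1506 = 0.2168 ≈ 0.217

0.217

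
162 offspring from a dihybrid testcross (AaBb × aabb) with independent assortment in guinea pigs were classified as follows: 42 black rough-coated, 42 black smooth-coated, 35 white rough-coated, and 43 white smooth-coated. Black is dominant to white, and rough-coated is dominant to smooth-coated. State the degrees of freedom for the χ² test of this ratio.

3

A dihybrid testcross with independent assortment gives a 1:1:1:1 ratio.
A goodness-of-fit test with 4 phenotype classes has df = 4 − 1 = 3.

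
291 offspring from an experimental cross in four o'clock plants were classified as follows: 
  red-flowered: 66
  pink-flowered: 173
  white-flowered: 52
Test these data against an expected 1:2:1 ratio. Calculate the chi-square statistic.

11.742

The 1:2:1 ratio has 4 parts, so with N = 291 the expected counts are:
  red-flowered: 291 × 1/4 = 72.75
  pink-flowered: 291 × 2/4 = 145.5
  white-flowered: 291 × 1/4 = 72.75
χ² = Σ (O − E)² / E
  red-flowered: (66 − 72.75)² / 72.75 = 0.6263
  pink-flowered: (173 − 145.5)² / 145.5 = 5.1976
  white-flowered: (52 − 72.75)² / 72.75 = 5.9184
χ² = 0.6263 + 5.1976 + 5.9184 = 11.7423 ≈ 11.742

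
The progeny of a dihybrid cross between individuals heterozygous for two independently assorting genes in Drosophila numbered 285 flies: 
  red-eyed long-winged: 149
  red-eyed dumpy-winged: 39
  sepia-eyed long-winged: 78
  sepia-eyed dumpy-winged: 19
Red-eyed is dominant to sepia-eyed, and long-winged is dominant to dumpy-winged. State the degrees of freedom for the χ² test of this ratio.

A dihybrid F₂ with independent assortment and complete dominance at both loci gives a 9:3:3:1 phenotypic ratio.
A goodness-of-fit test with 4 phenotype classes has df = 4 − 1 = 3.

3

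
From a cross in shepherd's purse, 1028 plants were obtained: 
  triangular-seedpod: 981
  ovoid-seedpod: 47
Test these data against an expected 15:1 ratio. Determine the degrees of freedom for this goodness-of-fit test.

1

A goodness-of-fit test with 2 phenotype classes has df = 2 − 1 = 1.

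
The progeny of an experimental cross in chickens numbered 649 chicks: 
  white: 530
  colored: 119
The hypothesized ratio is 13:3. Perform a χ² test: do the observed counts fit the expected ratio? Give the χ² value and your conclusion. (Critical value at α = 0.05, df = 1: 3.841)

The 13:3 ratio has 16 parts, so with N = 649 the expected counts are:
  white: 649 × 13/16 = 527.3125
  colored: 649 × 3/16 = 121.6875
χ² = Σ (O − E)² / E
  white: (530 − 527.3125)² / 527.3125 = 0.0137
  colored: (119 − 121.6875)² / 121.6875 = 0.0594
χ² = 0.0137 + 0.0594 = 0.0731 ≈ 0.073
Degrees of freedom = 2 − 1 = 1; critical value at α = 0.05 is 3.841.
Since 0.073 < 3.841, we fail to reject the null hypothesis — the data are consistent with the 13:3 ratio.

0.073; consistent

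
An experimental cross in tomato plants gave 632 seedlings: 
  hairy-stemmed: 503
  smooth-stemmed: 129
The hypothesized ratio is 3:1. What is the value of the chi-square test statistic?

Under the 3:1 hypothesis (Σ ratio = 4, N = 632):
  hairy-stemmed: 632 × 3/4 = 474
  smooth-stemmed: 632 × 1/4 = 158
χ² = Σ (O − E)² / E
  hairy-stemmed: (503 − 474)² / 474 = 1.7743
  smooth-stemmed: (129 − 158)² / 158 = 5.3228
χ² = 1.7743 + 5.3228 = 7.0971 ≈ 7.097

7.097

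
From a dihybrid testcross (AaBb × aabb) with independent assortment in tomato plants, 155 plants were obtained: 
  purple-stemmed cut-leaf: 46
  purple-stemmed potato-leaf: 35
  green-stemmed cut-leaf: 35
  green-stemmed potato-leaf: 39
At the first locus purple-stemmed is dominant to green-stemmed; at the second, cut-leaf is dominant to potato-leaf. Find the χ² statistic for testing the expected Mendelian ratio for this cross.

A dihybrid testcross with independent assortment gives a 1:1:1:1 ratio.
The 1:1:1:1 ratio has 4 parts, so with N = 155 the expected counts are:
  purple-stemmed cut-leaf: 155 × 1/4 = 38.75
  purple-stemmed potato-leaf: 155 × 1/4 = 38.75
  green-stemmed cut-leaf: 155 × 1/4 = 38.75
  green-stemmed potato-leaf: 155 × 1/4 = 38.75
χ² = Σ (O − E)² / E
  purple-stemmed cut-leaf: (46 − 38.75)² / 38.75 = 1.3565
  purple-stemmed potato-leaf: (35 − 38.75)² / 38.75 = 0.3629
  green-stemmed cut-leaf: (35 − 38.75)² / 38.75 = 0.3629
  green-stemmed potato-leaf: (39 − 38.75)² / 38.75 = 0.0016
χ² = 1.3565 + 0.3629 + 0.3629 + 0.0016 = 2.0839 ≈ 2.084

2.084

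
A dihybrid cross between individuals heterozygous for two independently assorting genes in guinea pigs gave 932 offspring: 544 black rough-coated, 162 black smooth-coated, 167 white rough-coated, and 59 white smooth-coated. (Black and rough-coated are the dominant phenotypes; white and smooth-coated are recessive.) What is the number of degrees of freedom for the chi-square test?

A dihybrid F₂ with independent assortment and complete dominance at both loci gives a 9:3:3:1 phenotypic ratio.
A goodness-of-fit test with 4 phenotype classes has df = 4 − 1 = 3.

3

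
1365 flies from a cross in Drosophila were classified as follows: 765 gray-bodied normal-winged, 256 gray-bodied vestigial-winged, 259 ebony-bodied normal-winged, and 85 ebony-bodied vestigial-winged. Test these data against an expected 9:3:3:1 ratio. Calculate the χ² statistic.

0.048

Expected counts for N = 1365 under a 9:3:3:1 ratio (total parts = 16):
  gray-bodied normal-winged: 1365 × 9/16 = 767.8125
  gray-bodied vestigial-winged: 1365 × 3/16 = 255.9375
  ebony-bodied normal-winged: 1365 × 3/16 = 255.9375
  ebony-bodied vestigial-winged: 1365 × 1/16 = 85.3125
χ² = Σ (O − E)² / E
  gray-bodied normal-winged: (765 − 767.8125)² / 767.8125 = 0.0103
  gray-bodied vestigial-winged: (256 − 255.9375)² / 255.9375 = 0.0000
  ebony-bodied normal-winged: (259 − 255.9375)² / 255.9375 = 0.0366
  ebony-bodied vestigial-winged: (85 − 85.3125)² / 85.3125 = 0.0011
χ² = 0.0103 + 0.0000 + 0.0366 + 0.0011 = 0.048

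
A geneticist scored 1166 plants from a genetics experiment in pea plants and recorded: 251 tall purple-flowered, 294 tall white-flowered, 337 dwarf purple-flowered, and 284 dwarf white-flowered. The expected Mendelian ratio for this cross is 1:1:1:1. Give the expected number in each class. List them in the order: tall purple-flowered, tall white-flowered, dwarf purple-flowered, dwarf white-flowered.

291.5, 291.5, 291.5, 291.5

The 1:1:1:1 ratio has 4 parts, so with N = 1166 the expected counts are:
  tall purple-flowered: 1166 × 1/4 = 291.5
  tall white-flowered: 1166 × 1/4 = 291.5
  dwarf purple-flowered: 1166 × 1/4 = 291.5
  dwarf white-flowered: 1166 × 1/4 = 291.5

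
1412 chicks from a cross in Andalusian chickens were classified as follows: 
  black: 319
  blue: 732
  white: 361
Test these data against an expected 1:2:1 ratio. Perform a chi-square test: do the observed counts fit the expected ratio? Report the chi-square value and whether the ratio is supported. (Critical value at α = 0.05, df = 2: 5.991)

4.414; consistent

The 1:2:1 ratio has 4 parts, so with N = 1412 the expected counts are:
  black: 1412 × 1/4 = 353
  blue: 1412 × 2/4 = 706
  white: 1412 × 1/4 = 353
χ² = Σ (O − E)² / E
  black: (319 − 353)² / 353 = 3.2748
  blue: (732 − 706)² / 706 = 0.9575
  white: (361 − 353)² / 353 = 0.1813
χ² = 3.2748 + 0.9575 + 0.1813 = 4.4136 ≈ 4.414
Degrees of freedom = 3 − 1 = 2; critical value at α = 0.05 is 5.991.
Since 4.414 < 5.991, we fail to reject the null hypothesis — the data are consistent with the 1:2:1 ratio.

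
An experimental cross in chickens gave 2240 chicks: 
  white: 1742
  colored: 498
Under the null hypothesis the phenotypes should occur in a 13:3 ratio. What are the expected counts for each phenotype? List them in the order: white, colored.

1820, 420

The 13:3 ratio has 16 parts, so with N = 2240 the expected counts are:
  white: 2240 × 13/16 = 1820
  colored: 2240 × 3/16 = 420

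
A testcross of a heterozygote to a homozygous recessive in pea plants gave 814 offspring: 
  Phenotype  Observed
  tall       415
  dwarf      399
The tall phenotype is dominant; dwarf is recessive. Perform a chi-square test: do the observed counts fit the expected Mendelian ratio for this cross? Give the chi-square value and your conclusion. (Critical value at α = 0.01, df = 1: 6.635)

A testcross of a heterozygote (Aa × aa) gives a 1:1 phenotypic ratio.
Under the 1:1 hypothesis (Σ ratio = 2, N = 814):
  tall: 814 × 1/2 = 407
  dwarf: 814 × 1/2 = 407
χ² = Σ (O − E)² / E
  tall: (415 − 407)² / 407 = 0.1572
  dwarf: (399 − 407)² / 407 = 0.1572
χ² = 0.1572 + 0.1572 = 0.3144 ≈ 0.314
Degrees of freedom = 2 − 1 = 1; critical value at α = 0.01 is 6.635.
Since 0.314 < 6.635, we fail to reject the null hypothesis — the data are consistent with the 1:1 ratio.

0.314; consistent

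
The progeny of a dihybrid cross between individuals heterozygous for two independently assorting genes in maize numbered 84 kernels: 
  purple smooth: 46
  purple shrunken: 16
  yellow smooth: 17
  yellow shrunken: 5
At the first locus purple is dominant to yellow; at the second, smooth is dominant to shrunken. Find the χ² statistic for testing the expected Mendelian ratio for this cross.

0.148

A dihybrid F₂ with independent assortment and complete dominance at both loci gives a 9:3:3:1 phenotypic ratio.
The 9:3:3:1 ratio has 16 parts, so with N = 84 the expected counts are:
  purple smooth: 84 × 9/16 = 47.25
  purple shrunken: 84 × 3/16 = 15.75
  yellow smooth: 84 × 3/16 = 15.75
  yellow shrunken: 84 × 1/16 = 5.25
χ² = Σ (O − E)² / E
  purple smooth: (46 − 47.25)² / 47.25 = 0.0331
  purple shrunken: (16 − 15.75)² / 15.75 = 0.0040
  yellow smooth: (17 − 15.75)² / 15.75 = 0.0992
  yellow shrunken: (5 − 5.25)² / 5.25 = 0.0119
χ² = 0.0331 + 0.0040 + 0.0992 + 0.0119 = 0.1482 ≈ 0.148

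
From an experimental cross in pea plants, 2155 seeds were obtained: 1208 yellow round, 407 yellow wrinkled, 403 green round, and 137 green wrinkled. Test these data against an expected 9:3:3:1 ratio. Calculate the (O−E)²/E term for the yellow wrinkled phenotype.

The 9:3:3:1 ratio has 16 parts, so with N = 2155 the expected counts are:
  yellow round: 2155 × 9/16 = 1212.1875
  yellow wrinkled: 2155 × 3/16 = 404.0625
  green round: 2155 × 3/16 = 404.0625
  green wrinkled: 2155 × 1/16 = 134.6875
Contribution of yellow wrinkled: (407 − 404.0625)² / 404.0625 = 0.0214

0.021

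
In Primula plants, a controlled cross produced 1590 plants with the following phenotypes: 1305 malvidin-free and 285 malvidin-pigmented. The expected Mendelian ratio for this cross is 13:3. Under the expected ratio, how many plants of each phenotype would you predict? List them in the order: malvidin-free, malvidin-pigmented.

1291.875, 298.125

Expected counts for N = 1590 under a 13:3 ratio (total parts = 16):
  malvidin-free: 1590 × 13/16 = 1291.875
  malvidin-pigmented: 1590 × 3/16 = 298.125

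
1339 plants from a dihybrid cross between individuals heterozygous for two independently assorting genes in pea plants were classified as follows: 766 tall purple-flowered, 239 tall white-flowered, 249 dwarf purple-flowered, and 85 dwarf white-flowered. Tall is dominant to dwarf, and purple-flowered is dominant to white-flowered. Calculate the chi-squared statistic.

A dihybrid F₂ with independent assortment and complete dominance at both loci gives a 9:3:3:1 phenotypic ratio.
Total ratio parts = 16. Expected numbers out of 1339:
  tall purple-flowered: 1339 × 9/16 = 753.1875
  tall white-flowered: 1339 × 3/16 = 251.0625
  dwarf purple-flowered: 1339 × 3/16 = 251.0625
  dwarf white-flowered: 1339 × 1/16 = 83.6875
χ² = Σ (O − E)² / E
  tall purple-flowered: (766 − 753.1875)² / 753.1875 = 0.2180
  tall white-flowered: (239 − 251.0625)² / 251.0625 = 0.5796
  dwarf purple-flowered: (249 − 251.0625)² / 251.0625 = 0.0169
  dwarf white-flowered: (85 − 83.6875)² / 83.6875 = 0.0206
χ² = 0.2180 + 0.5796 + 0.0169 + 0.0206 = 0.8351 ≈ 0.835

0.835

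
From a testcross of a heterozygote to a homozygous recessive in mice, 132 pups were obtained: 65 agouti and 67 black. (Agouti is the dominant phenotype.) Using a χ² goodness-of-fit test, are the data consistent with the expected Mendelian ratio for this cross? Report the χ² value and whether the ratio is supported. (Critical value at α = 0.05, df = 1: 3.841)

0.030; consistent

A testcross of a heterozygote (Aa × aa) gives a 1:1 phenotypic ratio.
The 1:1 ratio has 2 parts, so with N = 132 the expected counts are:
  agouti: 132 × 1/2 = 66
  black: 132 × 1/2 = 66
χ² = Σ (O − E)² / E
  agouti: (65 − 66)² / 66 = 0.0152
  black: (67 − 66)² / 66 = 0.0152
χ² = 0.0152 + 0.0152 = 0.0304 ≈ 0.030
Degrees of freedom = 2 − 1 = 1; critical value at α = 0.05 is 3.841.
Since 0.030 < 3.841, we fail to reject the null hypothesis — the data are consistent with the 1:1 ratio.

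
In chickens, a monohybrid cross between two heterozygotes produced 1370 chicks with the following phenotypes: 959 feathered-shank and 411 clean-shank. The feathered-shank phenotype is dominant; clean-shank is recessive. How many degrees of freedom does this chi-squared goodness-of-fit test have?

For a monohybrid cross between heterozygotes with complete dominance, the expected phenotypic ratio is 3:1.
A goodness-of-fit test with 2 phenotype classes has df = 2 − 1 = 1.

1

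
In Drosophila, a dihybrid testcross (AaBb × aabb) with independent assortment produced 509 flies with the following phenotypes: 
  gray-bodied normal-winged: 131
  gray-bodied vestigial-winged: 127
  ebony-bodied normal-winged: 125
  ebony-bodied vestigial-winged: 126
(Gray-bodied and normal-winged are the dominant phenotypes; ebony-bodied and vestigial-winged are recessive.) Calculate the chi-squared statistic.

A dihybrid testcross with independent assortment gives a 1:1:1:1 ratio.
Total ratio parts = 4. Expected numbers out of 509:
  gray-bodied normal-winged: 509 × 1/4 = 127.25
  gray-bodied vestigial-winged: 509 × 1/4 = 127.25
  ebony-bodied normal-winged: 509 × 1/4 = 127.25
  ebony-bodied vestigial-winged: 509 × 1/4 = 127.25
χ² = Σ (O − E)² / E
  gray-bodied normal-winged: (131 − 127.25)² / 127.25 = 0.1105
  gray-bodied vestigial-winged: (127 − 127.25)² / 127.25 = 0.0005
  ebony-bodied normal-winged: (125 − 127.25)² / 127.25 = 0.0398
  ebony-bodied vestigial-winged: (126 − 127.25)² / 127.25 = 0.0123
χ² = 0.1105 + 0.0005 + 0.0398 + 0.0123 = 0.1631 ≈ 0.163

0.163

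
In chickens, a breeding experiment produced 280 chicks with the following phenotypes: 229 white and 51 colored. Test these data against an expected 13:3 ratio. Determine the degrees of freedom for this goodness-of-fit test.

1

A goodness-of-fit test with 2 phenotype classes has df = 2 − 1 = 1.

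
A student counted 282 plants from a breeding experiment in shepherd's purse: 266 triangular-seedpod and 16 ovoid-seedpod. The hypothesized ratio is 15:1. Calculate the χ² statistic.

0.160

The 15:1 ratio has 16 parts, so with N = 282 the expected counts are:
  triangular-seedpod: 282 × 15/16 = 264.375
  ovoid-seedpod: 282 × 1/16 = 17.625
χ² = Σ (O − E)² / E
  triangular-seedpod: (266 − 264.375)² / 264.375 = 0.0100
  ovoid-seedpod: (16 − 17.625)² / 17.625 = 0.1498
χ² = 0.0100 + 0.1498 = 0.1598 ≈ 0.160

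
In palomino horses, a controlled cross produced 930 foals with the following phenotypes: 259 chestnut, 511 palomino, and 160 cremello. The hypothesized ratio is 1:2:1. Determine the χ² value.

30.178

Total ratio parts = 4. Expected numbers out of 930:
  chestnut: 930 × 1/4 = 232.5
  palomino: 930 × 2/4 = 465
  cremello: 930 × 1/4 = 232.5
χ² = Σ (O − E)² / E
  chestnut: (259 − 232.5)² / 232.5 = 3.0204
  palomino: (511 − 465)² / 465 = 4.5505
  cremello: (160 − 232.5)² / 232.5 = 22.6075
χ² = 3.0204 + 4.5505 + 22.6075 = 30.1784 ≈ 30.178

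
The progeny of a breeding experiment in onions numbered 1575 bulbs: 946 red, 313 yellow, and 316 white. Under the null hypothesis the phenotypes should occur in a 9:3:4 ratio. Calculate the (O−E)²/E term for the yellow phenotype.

1.059

Under the 9:3:4 hypothesis (Σ ratio = 16, N = 1575):
  red: 1575 × 9/16 = 885.9375
  yellow: 1575 × 3/16 = 295.3125
  white: 1575 × 4/16 = 393.75
Contribution of yellow: (313 − 295.3125)² / 295.3125 = 1.0594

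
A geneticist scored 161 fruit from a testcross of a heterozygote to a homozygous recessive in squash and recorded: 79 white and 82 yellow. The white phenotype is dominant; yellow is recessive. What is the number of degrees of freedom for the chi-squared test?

A testcross of a heterozygote (Aa × aa) gives a 1:1 phenotypic ratio.
A goodness-of-fit test with 2 phenotype classes has df = 2 − 1 = 1.

1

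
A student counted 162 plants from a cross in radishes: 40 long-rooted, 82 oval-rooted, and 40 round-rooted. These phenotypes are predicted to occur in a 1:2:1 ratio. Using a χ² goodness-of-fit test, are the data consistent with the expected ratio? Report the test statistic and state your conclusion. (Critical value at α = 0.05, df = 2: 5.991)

0.025; consistent

The 1:2:1 ratio has 4 parts, so with N = 162 the expected counts are:
  long-rooted: 162 × 1/4 = 40.5
  oval-rooted: 162 × 2/4 = 81
  round-rooted: 162 × 1/4 = 40.5
χ² = Σ (O − E)² / E
  long-rooted: (40 − 40.5)² / 40.5 = 0.0062
  oval-rooted: (82 − 81)² / 81 = 0.0123
  round-rooted: (40 − 40.5)² / 40.5 = 0.0062
χ² = 0.0062 + 0.0123 + 0.0062 = 0.0247 ≈ 0.025
Degrees of freedom = 3 − 1 = 2; critical value at α = 0.05 is 5.991.
Since 0.025 < 5.991, we fail to reject the null hypothesis — the data are consistent with the 1:2:1 ratio.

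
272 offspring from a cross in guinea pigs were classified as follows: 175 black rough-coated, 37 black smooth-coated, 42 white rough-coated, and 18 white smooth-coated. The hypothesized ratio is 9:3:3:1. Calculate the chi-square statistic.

8.654

Expected counts for N = 272 under a 9:3:3:1 ratio (total parts = 16):
  black rough-coated: 272 × 9/16 = 153
  black smooth-coated: 272 × 3/16 = 51
  white rough-coated: 272 × 3/16 = 51
  white smooth-coated: 272 × 1/16 = 17
χ² = Σ (O − E)² / E
  black rough-coated: (175 − 153)² / 153 = 3.1634
  black smooth-coated: (37 − 51)² / 51 = 3.8431
  white rough-coated: (42 − 51)² / 51 = 1.5882
  white smooth-coated: (18 − 17)² / 17 = 0.0588
χ² = 3.1634 + 3.8431 + 1.5882 + 0.0588 = 8.6535 ≈ 8.654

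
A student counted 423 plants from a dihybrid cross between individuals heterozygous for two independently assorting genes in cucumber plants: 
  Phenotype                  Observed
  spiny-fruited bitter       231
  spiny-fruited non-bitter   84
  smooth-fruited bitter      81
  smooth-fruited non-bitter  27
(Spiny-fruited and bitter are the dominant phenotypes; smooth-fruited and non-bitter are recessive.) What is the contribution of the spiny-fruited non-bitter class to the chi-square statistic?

A dihybrid F₂ with independent assortment and complete dominance at both loci gives a 9:3:3:1 phenotypic ratio.
Expected counts for N = 423 under a 9:3:3:1 ratio (total parts = 16):
  spiny-fruited bitter: 423 × 9/16 = 237.9375
  spiny-fruited non-bitter: 423 × 3/16 = 79.3125
  smooth-fruited bitter: 423 × 3/16 = 79.3125
  smooth-fruited non-bitter: 423 × 1/16 = 26.4375
Contribution of spiny-fruited non-bitter: (84 − 79.3125)² / 79.3125 = 0.2770

0.277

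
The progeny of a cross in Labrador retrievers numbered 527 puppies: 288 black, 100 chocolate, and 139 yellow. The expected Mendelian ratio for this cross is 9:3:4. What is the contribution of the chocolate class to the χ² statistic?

0.014

The 9:3:4 ratio has 16 parts, so with N = 527 the expected counts are:
  black: 527 × 9/16 = 296.4375
  chocolate: 527 × 3/16 = 98.8125
  yellow: 527 × 4/16 = 131.75
Contribution of chocolate: (100 − 98.8125)² / 98.8125 = 0.0143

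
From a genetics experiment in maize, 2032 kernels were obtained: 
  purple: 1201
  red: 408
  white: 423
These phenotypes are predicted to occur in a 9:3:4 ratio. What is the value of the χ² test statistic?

Under the 9:3:4 hypothesis (Σ ratio = 16, N = 2032):
  purple: 2032 × 9/16 = 1143
  red: 2032 × 3/16 = 381
  white: 2032 × 4/16 = 508
χ² = Σ (O − E)² / E
  purple: (1201 − 1143)² / 1143 = 2.9431
  red: (408 − 381)² / 381 = 1.9134
  white: (423 − 508)² / 508 = 14.2224
χ² = 2.9431 + 1.9134 + 14.2224 = 19.0789 ≈ 19.079

19.079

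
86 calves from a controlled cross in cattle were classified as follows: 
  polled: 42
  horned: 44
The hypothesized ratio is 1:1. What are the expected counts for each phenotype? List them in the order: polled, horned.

43, 43

The 1:1 ratio has 2 parts, so with N = 86 the expected counts are:
  polled: 86 × 1/2 = 43
  horned: 86 × 1/2 = 43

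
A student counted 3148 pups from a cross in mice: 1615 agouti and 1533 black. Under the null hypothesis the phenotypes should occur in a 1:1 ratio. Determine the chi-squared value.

2.136

Under the 1:1 hypothesis (Σ ratio = 2, N = 3148):
  agouti: 3148 × 1/2 = 1574
  black: 3148 × 1/2 = 1574
χ² = Σ (O − E)² / E
  agouti: (1615 − 1574)² / 1574 = 1.0680
  black: (1533 − 1574)² / 1574 = 1.0680
χ² = 1.0680 + 1.0680 = 2.136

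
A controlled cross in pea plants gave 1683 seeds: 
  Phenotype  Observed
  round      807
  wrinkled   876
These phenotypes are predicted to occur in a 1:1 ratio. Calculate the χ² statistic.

Under the 1:1 hypothesis (Σ ratio = 2, N = 1683):
  round: 1683 × 1/2 = 841.5
  wrinkled: 1683 × 1/2 = 841.5
χ² = Σ (O − E)² / E
  round: (807 − 841.5)² / 841.5 = 1.4144
  wrinkled: (876 − 841.5)² / 841.5 = 1.4144
χ² = 1.4144 + 1.4144 = 2.8288 ≈ 2.829

2.829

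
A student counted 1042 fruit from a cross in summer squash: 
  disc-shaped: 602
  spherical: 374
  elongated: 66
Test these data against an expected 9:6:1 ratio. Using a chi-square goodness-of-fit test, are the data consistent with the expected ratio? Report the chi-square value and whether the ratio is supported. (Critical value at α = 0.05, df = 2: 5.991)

1.160; consistent

Under the 9:6:1 hypothesis (Σ ratio = 16, N = 1042):
  disc-shaped: 1042 × 9/16 = 586.125
  spherical: 1042 × 6/16 = 390.75
  elongated: 1042 × 1/16 = 65.125
χ² = Σ (O − E)² / E
  disc-shaped: (602 − 586.125)² / 586.125 = 0.4300
  spherical: (374 − 390.75)² / 390.75 = 0.7180
  elongated: (66 − 65.125)² / 65.125 = 0.0118
χ² = 0.4300 + 0.7180 + 0.0118 = 1.1598 ≈ 1.160
Degrees of freedom = 3 − 1 = 2; critical value at α = 0.05 is 5.991.
Since 1.160 < 5.991, we fail to reject the null hypothesis — the data are consistent with the 9:6:1 ratio.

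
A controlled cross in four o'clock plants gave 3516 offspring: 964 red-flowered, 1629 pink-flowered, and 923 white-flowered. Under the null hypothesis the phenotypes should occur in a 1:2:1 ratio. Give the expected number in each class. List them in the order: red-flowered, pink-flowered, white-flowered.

879, 1758, 879

Under the 1:2:1 hypothesis (Σ ratio = 4, N = 3516):
  red-flowered: 3516 × 1/4 = 879
  pink-flowered: 3516 × 2/4 = 1758
  white-flowered: 3516 × 1/4 = 879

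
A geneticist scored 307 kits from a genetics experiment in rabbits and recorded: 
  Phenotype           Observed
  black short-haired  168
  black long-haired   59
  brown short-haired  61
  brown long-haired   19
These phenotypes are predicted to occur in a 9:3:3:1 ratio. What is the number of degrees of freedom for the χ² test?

A goodness-of-fit test with 4 phenotype classes has df = 4 − 1 = 3.

3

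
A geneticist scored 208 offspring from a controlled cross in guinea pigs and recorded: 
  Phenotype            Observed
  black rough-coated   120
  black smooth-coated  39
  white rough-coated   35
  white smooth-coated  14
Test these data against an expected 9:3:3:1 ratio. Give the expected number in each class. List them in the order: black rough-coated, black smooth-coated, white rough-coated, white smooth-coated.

117, 39, 39, 13

Under the 9:3:3:1 hypothesis (Σ ratio = 16, N = 208):
  black rough-coated: 208 × 9/16 = 117
  black smooth-coated: 208 × 3/16 = 39
  white rough-coated: 208 × 3/16 = 39
  white smooth-coated: 208 × 1/16 = 13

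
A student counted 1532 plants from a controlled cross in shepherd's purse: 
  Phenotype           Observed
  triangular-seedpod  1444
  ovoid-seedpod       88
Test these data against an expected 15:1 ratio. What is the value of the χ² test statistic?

0.669

The 15:1 ratio has 16 parts, so with N = 1532 the expected counts are:
  triangular-seedpod: 1532 × 15/16 = 1436.25
  ovoid-seedpod: 1532 × 1/16 = 95.75
χ² = Σ (O − E)² / E
  triangular-seedpod: (1444 − 1436.25)² / 1436.25 = 0.0418
  ovoid-seedpod: (88 − 95.75)² / 95.75 = 0.6273
χ² = 0.0418 + 0.6273 = 0.6691 ≈ 0.669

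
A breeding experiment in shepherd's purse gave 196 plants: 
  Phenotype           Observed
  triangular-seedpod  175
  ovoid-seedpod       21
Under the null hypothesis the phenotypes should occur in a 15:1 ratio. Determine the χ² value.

6.667

The 15:1 ratio has 16 parts, so with N = 196 the expected counts are:
  triangular-seedpod: 196 × 15/16 = 183.75
  ovoid-seedpod: 196 × 1/16 = 12.25
χ² = Σ (O − E)² / E
  triangular-seedpod: (175 − 183.75)² / 183.75 = 0.4167
  ovoid-seedpod: (21 − 12.25)² / 12.25 = 6.2500
χ² = 0.4167 + 6.2500 = 6.6667 ≈ 6.667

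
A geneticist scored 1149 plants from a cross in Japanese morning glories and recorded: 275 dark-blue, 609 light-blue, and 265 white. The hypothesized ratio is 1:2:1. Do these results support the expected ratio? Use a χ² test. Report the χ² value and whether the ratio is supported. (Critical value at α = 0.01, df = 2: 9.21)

Total ratio parts = 4. Expected numbers out of 1149:
  dark-blue: 1149 × 1/4 = 287.25
  light-blue: 1149 × 2/4 = 574.5
  white: 1149 × 1/4 = 287.25
χ² = Σ (O − E)² / E
  dark-blue: (275 − 287.25)² / 287.25 = 0.5224
  light-blue: (609 − 574.5)² / 574.5 = 2.0718
  white: (265 − 287.25)² / 287.25 = 1.7235
χ² = 0.5224 + 2.0718 + 1.7235 = 4.3177 ≈ 4.318
Degrees of freedom = 3 − 1 = 2; critical value at α = 0.01 is 9.21.
Since 4.318 < 9.21, we fail to reject the null hypothesis — the data are consistent with the 1:2:1 ratio.

4.318; consistent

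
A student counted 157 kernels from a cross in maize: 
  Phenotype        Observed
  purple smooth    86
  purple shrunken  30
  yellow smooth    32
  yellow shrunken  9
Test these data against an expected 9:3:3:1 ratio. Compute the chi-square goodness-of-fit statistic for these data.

0.362

Under the 9:3:3:1 hypothesis (Σ ratio = 16, N = 157):
  purple smooth: 157 × 9/16 = 88.3125
  purple shrunken: 157 × 3/16 = 29.4375
  yellow smooth: 157 × 3/16 = 29.4375
  yellow shrunken: 157 × 1/16 = 9.8125
χ² = Σ (O − E)² / E
  purple smooth: (86 − 88.3125)² / 88.3125 = 0.0606
  purple shrunken: (30 − 29.4375)² / 29.4375 = 0.0107
  yellow smooth: (32 − 29.4375)² / 29.4375 = 0.2231
  yellow shrunken: (9 − 9.8125)² / 9.8125 = 0.0673
χ² = 0.0606 + 0.0107 + 0.2231 + 0.0673 = 0.3617 ≈ 0.362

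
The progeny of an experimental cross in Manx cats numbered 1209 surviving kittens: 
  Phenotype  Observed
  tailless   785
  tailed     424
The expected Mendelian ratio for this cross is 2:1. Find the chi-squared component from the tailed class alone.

Expected counts for N = 1209 under a 2:1 ratio (total parts = 3):
  tailless: 1209 × 2/3 = 806
  tailed: 1209 × 1/3 = 403
Contribution of tailed: (424 − 403)² / 403 = 1.0943

1.094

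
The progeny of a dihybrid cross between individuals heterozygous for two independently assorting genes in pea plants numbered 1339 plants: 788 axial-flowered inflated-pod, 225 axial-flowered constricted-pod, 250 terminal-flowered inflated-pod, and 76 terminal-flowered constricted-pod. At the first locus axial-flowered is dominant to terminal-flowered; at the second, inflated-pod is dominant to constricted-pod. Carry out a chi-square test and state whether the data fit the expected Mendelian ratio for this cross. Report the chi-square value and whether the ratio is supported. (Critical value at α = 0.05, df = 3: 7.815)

A dihybrid F₂ with independent assortment and complete dominance at both loci gives a 9:3:3:1 phenotypic ratio.
Under the 9:3:3:1 hypothesis (Σ ratio = 16, N = 1339):
  axial-flowered inflated-pod: 1339 × 9/16 = 753.1875
  axial-flowered constricted-pod: 1339 × 3/16 = 251.0625
  terminal-flowered inflated-pod: 1339 × 3/16 = 251.0625
  terminal-flowered constricted-pod: 1339 × 1/16 = 83.6875
χ² = Σ (O − E)² / E
  axial-flowered inflated-pod: (788 − 753.1875)² / 753.1875 = 1.6090
  axial-flowered constricted-pod: (225 − 251.0625)² / 251.0625 = 2.7055
  terminal-flowered inflated-pod: (250 − 251.0625)² / 251.0625 = 0.0045
  terminal-flowered constricted-pod: (76 − 83.6875)² / 83.6875 = 0.7062
χ² = 1.6090 + 2.7055 + 0.0045 + 0.7062 = 5.0252 ≈ 5.025
Degrees of freedom = 4 − 1 = 3; critical value at α = 0.05 is 7.815.
Since 5.025 < 7.815, we fail to reject the null hypothesis — the data are consistent with the 9:3:3:1 ratio.

5.025; consistent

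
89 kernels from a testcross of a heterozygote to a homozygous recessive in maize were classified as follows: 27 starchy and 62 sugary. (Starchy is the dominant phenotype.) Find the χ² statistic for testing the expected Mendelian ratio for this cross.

A testcross of a heterozygote (Aa × aa) gives a 1:1 phenotypic ratio.
Under the 1:1 hypothesis (Σ ratio = 2, N = 89):
  starchy: 89 × 1/2 = 44.5
  sugary: 89 × 1/2 = 44.5
χ² = Σ (O − E)² / E
  starchy: (27 − 44.5)² / 44.5 = 6.8820
  sugary: (62 − 44.5)² / 44.5 = 6.8820
χ² = 6.8820 + 6.8820 = 13.764

13.764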